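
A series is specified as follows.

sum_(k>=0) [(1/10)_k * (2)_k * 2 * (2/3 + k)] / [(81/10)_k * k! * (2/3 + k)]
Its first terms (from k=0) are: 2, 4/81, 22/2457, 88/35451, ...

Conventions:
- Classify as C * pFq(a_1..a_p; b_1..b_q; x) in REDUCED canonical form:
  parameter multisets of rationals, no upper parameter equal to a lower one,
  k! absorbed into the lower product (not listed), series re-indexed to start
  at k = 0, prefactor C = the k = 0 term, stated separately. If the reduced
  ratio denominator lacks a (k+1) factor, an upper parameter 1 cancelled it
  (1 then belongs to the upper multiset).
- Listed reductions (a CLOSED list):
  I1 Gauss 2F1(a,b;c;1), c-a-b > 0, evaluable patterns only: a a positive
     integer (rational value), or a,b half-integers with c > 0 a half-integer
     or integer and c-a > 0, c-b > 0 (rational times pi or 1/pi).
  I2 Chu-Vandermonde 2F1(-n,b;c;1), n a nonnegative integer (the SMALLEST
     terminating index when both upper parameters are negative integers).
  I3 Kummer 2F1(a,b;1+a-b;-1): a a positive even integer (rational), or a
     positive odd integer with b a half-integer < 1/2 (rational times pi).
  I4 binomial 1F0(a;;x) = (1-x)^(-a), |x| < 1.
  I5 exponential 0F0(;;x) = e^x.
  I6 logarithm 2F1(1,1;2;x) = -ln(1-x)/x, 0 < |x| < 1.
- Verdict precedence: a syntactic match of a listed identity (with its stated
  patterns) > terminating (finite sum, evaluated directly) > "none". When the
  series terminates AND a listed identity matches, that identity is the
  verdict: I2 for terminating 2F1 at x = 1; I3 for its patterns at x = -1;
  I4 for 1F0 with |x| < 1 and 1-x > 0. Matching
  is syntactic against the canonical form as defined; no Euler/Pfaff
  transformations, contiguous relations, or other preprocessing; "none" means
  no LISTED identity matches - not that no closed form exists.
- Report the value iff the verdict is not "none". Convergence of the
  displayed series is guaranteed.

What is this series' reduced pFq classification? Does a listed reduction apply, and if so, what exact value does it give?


The tell: x = 1 and striking the common factor k + 2/3 reduces the term (C = 2).
Ratio: r(k) = 1 * (k+1/10) (k+2) / [(k+81/10) (k+1)] - rational; roots negated = parameters, x = 1, C = 2.

Canonical form: C = 2 times 2F1 with upper {1/10, 2}, lower {81/10}, x = 1. Verdict at x = 1: the Gauss summation I1 matches (x = 1: the Gamma ratio telescopes since c-a-b = 6 > 0 and a = 2 in Z>0). Hence: 4331/2100.


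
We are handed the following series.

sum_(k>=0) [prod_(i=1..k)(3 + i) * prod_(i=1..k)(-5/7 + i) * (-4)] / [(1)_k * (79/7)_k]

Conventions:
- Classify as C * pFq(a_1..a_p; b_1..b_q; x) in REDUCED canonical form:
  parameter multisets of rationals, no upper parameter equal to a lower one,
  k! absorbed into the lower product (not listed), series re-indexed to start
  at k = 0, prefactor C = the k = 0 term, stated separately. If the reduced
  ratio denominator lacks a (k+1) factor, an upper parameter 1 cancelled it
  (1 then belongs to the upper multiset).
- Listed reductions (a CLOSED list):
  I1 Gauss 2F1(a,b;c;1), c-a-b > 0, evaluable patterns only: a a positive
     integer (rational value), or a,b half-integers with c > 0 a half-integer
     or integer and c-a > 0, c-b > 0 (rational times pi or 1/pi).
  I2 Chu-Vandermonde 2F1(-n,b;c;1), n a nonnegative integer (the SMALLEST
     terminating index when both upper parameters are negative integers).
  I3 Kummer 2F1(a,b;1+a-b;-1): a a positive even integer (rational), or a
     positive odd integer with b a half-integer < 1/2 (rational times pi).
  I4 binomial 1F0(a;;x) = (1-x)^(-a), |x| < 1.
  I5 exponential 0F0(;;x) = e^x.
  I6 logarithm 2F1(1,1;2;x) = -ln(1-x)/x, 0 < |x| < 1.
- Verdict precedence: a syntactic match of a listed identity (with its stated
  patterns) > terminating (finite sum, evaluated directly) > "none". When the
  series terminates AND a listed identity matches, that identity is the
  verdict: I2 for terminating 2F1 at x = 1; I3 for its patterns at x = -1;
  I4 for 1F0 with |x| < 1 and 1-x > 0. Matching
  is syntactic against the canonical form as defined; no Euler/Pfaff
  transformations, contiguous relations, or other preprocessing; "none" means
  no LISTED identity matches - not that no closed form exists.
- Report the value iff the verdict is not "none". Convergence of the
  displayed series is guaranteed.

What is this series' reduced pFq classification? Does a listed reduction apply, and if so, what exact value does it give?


Reduced: x = 1, 2F1, upper = {2/7, 4}, lower = {79/7}, C = -4. Verdict: Gauss (I1, integer-parameter pattern) matches (x = 1: the Gamma ratio telescopes since c-a-b = 7 > 0 and a = 4 in Z>0). Exact value: -76908/16807.

The tell: x = 1 and (1)_k (C = -4) is k! itself.
Consecutive-term ratio: r(k) = 1 * (k+2/7) (k+4) / [(k+79/7) (k+1)] - rational; roots negated = parameters, x = 1, C = -4.


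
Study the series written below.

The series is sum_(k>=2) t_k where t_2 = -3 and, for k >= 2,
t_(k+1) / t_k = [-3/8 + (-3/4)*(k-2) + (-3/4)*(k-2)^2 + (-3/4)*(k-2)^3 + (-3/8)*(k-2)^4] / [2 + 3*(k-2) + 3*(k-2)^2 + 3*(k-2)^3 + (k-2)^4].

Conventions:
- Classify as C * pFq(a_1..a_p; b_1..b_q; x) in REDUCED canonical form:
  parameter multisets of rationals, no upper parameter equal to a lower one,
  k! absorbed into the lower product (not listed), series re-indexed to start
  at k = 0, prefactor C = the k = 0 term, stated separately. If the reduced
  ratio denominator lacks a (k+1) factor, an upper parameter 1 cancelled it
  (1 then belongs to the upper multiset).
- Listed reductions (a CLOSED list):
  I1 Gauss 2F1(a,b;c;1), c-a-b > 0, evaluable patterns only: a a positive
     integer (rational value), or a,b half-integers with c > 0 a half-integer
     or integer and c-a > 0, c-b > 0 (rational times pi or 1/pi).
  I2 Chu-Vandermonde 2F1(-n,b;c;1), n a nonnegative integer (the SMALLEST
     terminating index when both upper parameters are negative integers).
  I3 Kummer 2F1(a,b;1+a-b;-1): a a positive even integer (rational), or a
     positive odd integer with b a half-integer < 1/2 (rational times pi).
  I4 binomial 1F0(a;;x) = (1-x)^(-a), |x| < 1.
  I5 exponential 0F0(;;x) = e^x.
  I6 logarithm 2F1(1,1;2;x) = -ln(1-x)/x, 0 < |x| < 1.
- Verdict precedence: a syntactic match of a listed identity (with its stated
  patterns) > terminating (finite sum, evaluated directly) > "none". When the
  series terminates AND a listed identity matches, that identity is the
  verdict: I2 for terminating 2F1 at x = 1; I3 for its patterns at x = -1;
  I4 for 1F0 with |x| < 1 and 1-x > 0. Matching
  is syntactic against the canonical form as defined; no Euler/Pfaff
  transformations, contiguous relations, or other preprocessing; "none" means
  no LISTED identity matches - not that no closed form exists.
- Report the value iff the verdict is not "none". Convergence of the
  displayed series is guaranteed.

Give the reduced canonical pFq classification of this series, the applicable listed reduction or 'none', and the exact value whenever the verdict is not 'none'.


With C = -3: the canonical form is 2F1(1, 1; 2; -3/8). Verdict: the I6 logarithm reduction matches (the logarithm: parameters (1,1;2), x = -3/8). Exact value: (-8) * ln(11/8).

First insight: from the first term -3: factor the ratio over Q (prefactor -3): negated roots = parameters.
Adjacent-term ratio: r(k) = (-3/8) * (k+1) (k+1) / [(k+2) (k+1)] - rational; roots negated = parameters, x = (-3/8), C = -3.


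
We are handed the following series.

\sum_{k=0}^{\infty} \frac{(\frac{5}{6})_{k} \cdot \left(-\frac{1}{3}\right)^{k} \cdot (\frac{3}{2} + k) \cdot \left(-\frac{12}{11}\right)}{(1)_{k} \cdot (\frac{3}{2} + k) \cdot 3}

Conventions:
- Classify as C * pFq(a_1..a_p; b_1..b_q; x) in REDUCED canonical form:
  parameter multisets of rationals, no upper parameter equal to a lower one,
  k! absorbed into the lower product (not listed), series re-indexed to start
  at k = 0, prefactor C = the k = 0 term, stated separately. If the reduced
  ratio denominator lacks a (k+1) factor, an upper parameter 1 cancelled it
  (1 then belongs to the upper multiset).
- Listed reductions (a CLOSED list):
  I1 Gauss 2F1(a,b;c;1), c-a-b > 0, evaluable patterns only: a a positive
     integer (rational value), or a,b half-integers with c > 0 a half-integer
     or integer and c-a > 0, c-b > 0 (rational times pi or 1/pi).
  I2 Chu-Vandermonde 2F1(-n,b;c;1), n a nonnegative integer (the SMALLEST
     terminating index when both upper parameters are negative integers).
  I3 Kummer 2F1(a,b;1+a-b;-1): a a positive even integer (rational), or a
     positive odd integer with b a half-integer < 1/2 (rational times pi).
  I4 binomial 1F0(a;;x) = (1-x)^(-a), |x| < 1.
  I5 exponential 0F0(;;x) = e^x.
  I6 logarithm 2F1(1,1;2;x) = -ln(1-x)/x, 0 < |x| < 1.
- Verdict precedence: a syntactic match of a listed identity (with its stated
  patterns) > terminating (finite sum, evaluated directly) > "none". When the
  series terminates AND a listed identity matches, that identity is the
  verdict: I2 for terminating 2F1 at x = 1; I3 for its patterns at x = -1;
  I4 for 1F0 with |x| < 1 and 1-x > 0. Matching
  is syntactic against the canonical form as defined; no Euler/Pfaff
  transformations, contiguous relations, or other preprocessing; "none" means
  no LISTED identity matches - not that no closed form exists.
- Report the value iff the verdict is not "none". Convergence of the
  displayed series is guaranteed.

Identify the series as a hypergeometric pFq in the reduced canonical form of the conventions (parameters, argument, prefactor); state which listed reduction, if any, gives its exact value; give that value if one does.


Structural cue: x = -\frac{1}{3} and (1)_k (C = -4/11, x = -1/3) is k! itself.
Ratio: r(k) = -\frac{1}{3} * (k+\frac{5}{6}) / [(k+1)] - poly over poly, x = -\frac{1}{3} from leading terms; C = -\frac{4}{11} at k = 0.

At argument -\frac{1}{3}: a 1F0 with upper {\frac{5}{6}}, lower {-}, scaled by C = -\frac{4}{11}. Verdict (x = -\frac{1}{3}): the I4 binomial reduction applies (the 1F0 binomial series: exponent -5/6, x = -\frac{1}{3}). Hence: \left(-\frac{4}{11}\right) \cdot \left(\frac{4}{3}\right)^{-\frac{5}{6}}.


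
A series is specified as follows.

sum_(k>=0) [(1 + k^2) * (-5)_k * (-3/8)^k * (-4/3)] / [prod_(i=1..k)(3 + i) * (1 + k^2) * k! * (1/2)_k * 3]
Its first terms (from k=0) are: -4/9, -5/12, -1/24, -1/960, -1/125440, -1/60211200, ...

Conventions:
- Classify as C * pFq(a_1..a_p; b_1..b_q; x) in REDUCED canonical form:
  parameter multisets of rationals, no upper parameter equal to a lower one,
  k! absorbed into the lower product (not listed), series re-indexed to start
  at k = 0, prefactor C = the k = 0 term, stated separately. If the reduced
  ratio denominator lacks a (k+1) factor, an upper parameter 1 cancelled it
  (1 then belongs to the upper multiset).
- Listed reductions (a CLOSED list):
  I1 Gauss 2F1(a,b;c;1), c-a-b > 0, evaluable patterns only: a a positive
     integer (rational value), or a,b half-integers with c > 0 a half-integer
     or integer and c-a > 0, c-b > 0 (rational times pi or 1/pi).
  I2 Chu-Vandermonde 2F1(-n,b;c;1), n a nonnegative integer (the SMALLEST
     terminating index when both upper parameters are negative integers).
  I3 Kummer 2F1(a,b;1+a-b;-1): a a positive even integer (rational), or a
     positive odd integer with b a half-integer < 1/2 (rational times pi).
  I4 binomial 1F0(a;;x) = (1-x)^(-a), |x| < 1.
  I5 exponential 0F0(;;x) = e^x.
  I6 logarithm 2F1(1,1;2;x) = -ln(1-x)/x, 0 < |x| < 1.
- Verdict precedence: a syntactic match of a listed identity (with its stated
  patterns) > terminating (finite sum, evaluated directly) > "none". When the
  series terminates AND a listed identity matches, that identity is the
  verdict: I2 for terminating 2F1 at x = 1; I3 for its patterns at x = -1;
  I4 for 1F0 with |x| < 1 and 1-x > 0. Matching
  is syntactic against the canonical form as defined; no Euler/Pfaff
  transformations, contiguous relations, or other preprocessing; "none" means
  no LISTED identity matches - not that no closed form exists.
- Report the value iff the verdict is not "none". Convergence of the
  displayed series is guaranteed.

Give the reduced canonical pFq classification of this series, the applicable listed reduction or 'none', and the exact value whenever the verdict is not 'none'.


Prefactor -4/9, argument -3/8: 1F2 with upper {-5} over lower {1/2, 4}. Verdict: terminating (-5 upstairs). 6 nonzero terms in all; added directly. Sum: -163261603/180633600.

Structural cue: with t_0 = -4/9, the constant factors (C = -4/9, x = -3/8) combine into one prefactor.
Term ratio: r(k) = (-3/8) * (k-5) / [(k+1/2) (k+4) (k+1)] - rational in k. x = (-3/8); t_0 = -4/9; negate the roots.


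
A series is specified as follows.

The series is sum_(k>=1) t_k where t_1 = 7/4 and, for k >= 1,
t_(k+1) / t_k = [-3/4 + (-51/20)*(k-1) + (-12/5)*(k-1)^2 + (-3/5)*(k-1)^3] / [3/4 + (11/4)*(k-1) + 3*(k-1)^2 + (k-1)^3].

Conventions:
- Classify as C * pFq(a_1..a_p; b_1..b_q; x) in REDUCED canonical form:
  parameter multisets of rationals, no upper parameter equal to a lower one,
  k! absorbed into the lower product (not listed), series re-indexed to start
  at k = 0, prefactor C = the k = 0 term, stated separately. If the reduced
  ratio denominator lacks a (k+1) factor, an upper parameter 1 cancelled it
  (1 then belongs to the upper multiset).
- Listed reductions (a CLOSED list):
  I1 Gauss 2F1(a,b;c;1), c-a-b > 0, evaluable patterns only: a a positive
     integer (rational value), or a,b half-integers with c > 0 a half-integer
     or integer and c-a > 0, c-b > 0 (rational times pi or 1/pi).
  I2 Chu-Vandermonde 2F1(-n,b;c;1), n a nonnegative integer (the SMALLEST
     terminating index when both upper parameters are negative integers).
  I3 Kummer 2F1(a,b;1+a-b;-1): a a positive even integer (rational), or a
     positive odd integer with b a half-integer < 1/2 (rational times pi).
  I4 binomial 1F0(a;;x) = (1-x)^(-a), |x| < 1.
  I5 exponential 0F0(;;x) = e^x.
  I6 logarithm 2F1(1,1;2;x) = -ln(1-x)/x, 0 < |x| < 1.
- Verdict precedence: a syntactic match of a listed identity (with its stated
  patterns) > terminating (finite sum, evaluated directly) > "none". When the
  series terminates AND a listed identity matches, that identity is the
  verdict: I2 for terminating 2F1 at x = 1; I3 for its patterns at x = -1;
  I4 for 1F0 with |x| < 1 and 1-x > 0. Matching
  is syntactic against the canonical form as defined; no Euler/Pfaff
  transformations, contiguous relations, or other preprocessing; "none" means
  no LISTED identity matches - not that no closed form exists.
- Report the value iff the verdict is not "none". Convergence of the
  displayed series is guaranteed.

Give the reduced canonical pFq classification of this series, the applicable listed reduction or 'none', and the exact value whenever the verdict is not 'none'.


Canonical form: C = 7/4 times 2F1 with upper {1, 5/2}, lower {3/2}, x = -3/5. Verdict: none - at argument -3/5 the multisets {1, 5/2} ; {3/2} match no listed identity.

Structural cue: x = (-3/5) and the ratio is unreduced: k + 1/2 divides both sides (C = 7/4, x = -3/5).
Step ratio: r(k) = (-3/5) * (k+1) (k+5/2) / [(k+3/2) (k+1)] - poly over poly, x = (-3/5) from leading terms; C = 7/4 at k = 0.


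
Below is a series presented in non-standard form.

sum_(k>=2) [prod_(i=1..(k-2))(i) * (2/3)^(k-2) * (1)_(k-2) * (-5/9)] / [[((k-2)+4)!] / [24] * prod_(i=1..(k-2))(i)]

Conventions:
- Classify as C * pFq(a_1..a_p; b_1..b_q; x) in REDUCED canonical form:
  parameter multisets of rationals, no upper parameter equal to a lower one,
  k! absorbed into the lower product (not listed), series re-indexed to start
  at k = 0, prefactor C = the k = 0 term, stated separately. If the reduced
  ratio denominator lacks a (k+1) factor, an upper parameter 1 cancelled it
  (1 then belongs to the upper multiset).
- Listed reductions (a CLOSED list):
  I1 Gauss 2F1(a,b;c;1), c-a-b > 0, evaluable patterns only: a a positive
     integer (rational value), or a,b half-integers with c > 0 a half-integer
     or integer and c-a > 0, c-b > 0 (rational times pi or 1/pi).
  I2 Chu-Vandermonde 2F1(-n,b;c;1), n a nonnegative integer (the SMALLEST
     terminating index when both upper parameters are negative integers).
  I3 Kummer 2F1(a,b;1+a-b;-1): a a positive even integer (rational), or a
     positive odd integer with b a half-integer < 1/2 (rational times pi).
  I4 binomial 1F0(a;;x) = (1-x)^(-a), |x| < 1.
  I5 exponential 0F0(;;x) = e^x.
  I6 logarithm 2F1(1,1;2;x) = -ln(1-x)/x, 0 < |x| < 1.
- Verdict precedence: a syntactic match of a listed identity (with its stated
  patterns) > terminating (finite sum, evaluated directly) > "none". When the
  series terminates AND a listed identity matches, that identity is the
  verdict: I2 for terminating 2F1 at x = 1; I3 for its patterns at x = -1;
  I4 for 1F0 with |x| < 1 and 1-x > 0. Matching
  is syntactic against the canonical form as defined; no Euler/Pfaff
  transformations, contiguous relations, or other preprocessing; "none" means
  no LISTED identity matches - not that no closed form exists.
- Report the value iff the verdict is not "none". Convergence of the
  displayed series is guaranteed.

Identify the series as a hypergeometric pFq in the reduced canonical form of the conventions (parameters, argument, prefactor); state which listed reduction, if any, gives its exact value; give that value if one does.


Prefactor -5/9, argument 2/3: 2F1 with upper {1, 1} over lower {5}. Verdict: none. A 2F1 with upper {1, 1} fits none of I1-I6 at x = 2/3; the sum runs forever.

The tell: from the first term -5/9: the product of the first k integers (C = -5/9) is k!.
Adjacent-term ratio: r(k) = (2/3) * (k+1) (k+1) / [(k+5) (k+1)] - rational in k. x = (2/3); t_0 = -5/9; negate the roots.


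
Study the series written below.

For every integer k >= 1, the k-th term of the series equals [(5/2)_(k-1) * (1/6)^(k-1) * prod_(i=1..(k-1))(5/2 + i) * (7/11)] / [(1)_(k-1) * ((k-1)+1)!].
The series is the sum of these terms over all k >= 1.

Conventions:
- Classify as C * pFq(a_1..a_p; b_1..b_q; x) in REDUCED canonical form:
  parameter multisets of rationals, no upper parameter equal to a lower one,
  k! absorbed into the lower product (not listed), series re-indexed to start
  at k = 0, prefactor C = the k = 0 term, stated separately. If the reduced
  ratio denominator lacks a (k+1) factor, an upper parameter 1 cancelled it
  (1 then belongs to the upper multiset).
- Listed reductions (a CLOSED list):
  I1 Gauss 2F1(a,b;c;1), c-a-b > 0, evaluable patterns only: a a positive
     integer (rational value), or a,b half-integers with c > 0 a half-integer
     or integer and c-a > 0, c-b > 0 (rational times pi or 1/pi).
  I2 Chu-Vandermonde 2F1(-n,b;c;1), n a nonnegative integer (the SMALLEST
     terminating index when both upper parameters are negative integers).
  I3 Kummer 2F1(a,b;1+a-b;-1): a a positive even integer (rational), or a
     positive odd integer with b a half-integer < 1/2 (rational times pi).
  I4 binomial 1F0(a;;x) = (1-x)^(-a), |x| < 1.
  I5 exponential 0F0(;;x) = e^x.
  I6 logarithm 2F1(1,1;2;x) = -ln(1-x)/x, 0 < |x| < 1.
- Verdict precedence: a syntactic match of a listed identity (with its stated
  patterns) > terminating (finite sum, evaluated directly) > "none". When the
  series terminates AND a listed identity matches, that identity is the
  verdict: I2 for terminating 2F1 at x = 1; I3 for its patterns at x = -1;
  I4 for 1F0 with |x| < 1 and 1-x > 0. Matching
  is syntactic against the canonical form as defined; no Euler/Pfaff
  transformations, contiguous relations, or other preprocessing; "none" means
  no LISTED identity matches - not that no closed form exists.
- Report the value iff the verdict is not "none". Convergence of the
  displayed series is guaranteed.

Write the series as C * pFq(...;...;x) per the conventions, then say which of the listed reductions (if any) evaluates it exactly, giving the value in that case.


This is 7/11 * 2F1(5/2, 7/2; 2; 1/6) in reduced canonical form. Verdict: none. A 2F1 with upper {5/2, 7/2} fits none of I1-I6 at x = 1/6; the sum runs forever.

Structural cue: x = (1/6) and (1)_k (prefactor 7/11) is k! itself.
Step ratio: r(k) = (1/6) * (k+5/2) (k+7/2) / [(k+2) (k+1)] - rational in k, leading ratio (1/6); with t_0 = 7/11, classification follows.


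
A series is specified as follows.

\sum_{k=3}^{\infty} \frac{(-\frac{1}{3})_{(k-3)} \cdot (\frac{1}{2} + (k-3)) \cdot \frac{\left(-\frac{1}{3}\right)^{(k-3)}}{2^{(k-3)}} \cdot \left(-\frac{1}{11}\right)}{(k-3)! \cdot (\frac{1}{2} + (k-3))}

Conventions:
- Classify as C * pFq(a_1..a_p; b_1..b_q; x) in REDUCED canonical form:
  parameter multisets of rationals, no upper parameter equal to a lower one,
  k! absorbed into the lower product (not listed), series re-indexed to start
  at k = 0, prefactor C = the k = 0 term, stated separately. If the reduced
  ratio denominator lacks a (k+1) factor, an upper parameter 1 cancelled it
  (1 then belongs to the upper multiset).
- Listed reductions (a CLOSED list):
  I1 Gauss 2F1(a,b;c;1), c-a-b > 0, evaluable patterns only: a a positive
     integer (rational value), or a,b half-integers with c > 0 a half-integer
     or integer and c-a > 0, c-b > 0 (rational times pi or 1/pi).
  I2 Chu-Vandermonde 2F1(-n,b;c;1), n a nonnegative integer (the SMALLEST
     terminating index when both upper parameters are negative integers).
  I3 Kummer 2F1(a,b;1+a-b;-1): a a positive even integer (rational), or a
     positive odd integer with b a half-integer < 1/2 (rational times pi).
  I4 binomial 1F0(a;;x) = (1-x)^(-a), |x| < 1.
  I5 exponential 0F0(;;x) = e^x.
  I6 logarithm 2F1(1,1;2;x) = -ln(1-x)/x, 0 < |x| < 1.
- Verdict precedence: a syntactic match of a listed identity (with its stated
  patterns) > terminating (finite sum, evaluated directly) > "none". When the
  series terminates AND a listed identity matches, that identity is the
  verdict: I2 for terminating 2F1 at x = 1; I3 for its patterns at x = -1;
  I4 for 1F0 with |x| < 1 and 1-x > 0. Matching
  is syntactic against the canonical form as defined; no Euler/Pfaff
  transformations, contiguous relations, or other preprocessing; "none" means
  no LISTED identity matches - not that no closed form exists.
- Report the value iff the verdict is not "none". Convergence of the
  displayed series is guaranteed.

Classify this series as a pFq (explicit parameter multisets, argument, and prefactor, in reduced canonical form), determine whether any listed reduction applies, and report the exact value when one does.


Classification (C = -\frac{1}{11}): 1F0 with upper {-\frac{1}{3}}, lower {-}, argument x = -\frac{1}{6}. Verdict: the binomial series (I4) applies (the 1F0 binomial series: exponent 1/3, x = -\frac{1}{6}). Sum: \left(-\frac{1}{11}\right) \cdot \left(\frac{7}{6}\right)^{\frac{1}{3}}.

The tell: with t_0 = -\frac{1}{11}, the factor k + 1/2 cancels (top and bottom), leaving prefactor -1/11.
Term ratio: r(k) = -\frac{1}{6} * (k-\frac{1}{3}) / [(k+1)] - poly over poly, x = -\frac{1}{6} from leading terms; C = -\frac{1}{11} at k = 0.


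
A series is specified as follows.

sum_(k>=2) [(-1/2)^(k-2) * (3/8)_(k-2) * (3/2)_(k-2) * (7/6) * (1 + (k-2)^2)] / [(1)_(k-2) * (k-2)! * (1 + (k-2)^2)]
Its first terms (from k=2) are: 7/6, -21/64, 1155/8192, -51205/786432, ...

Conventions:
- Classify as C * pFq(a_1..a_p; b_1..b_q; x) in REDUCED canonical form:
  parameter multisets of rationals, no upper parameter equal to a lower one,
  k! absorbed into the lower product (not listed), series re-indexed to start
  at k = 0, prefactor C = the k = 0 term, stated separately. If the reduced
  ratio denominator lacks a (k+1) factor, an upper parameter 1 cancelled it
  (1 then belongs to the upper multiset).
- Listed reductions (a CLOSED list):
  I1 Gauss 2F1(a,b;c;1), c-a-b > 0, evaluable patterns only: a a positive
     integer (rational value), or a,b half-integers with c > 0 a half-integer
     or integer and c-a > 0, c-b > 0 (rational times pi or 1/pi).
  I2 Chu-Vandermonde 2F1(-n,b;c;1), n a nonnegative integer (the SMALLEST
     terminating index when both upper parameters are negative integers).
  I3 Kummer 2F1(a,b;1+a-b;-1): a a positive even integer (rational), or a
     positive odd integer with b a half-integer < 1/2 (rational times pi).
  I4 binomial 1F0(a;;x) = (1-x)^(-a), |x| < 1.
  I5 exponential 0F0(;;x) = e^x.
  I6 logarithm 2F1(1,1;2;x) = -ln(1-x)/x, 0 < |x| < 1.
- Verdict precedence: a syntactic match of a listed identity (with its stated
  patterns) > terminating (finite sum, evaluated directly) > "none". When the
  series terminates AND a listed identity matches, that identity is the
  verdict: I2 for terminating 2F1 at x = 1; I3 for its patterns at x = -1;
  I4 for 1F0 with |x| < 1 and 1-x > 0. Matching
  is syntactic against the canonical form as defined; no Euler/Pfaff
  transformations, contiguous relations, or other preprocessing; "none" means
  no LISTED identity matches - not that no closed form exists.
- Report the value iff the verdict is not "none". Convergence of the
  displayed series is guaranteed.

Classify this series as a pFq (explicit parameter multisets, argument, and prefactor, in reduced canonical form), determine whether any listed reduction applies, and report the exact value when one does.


With C = 7/6: the canonical form is 2F1(3/8, 3/2; 1; -1/2). Verdict: none. No listed pattern accepts 2F1(3/8, 3/2; 1; -1/2).

First insight: with t_0 = 7/6, striking the common factor k^2 + 1 reduces the term (C = 7/6, x = -1/2).
Term ratio: r(k) = (-1/2) * (k+3/8) (k+3/2) / [(k+1) (k+1)] - poly over poly, x = (-1/2) from leading terms; C = 7/6 at k = 0.


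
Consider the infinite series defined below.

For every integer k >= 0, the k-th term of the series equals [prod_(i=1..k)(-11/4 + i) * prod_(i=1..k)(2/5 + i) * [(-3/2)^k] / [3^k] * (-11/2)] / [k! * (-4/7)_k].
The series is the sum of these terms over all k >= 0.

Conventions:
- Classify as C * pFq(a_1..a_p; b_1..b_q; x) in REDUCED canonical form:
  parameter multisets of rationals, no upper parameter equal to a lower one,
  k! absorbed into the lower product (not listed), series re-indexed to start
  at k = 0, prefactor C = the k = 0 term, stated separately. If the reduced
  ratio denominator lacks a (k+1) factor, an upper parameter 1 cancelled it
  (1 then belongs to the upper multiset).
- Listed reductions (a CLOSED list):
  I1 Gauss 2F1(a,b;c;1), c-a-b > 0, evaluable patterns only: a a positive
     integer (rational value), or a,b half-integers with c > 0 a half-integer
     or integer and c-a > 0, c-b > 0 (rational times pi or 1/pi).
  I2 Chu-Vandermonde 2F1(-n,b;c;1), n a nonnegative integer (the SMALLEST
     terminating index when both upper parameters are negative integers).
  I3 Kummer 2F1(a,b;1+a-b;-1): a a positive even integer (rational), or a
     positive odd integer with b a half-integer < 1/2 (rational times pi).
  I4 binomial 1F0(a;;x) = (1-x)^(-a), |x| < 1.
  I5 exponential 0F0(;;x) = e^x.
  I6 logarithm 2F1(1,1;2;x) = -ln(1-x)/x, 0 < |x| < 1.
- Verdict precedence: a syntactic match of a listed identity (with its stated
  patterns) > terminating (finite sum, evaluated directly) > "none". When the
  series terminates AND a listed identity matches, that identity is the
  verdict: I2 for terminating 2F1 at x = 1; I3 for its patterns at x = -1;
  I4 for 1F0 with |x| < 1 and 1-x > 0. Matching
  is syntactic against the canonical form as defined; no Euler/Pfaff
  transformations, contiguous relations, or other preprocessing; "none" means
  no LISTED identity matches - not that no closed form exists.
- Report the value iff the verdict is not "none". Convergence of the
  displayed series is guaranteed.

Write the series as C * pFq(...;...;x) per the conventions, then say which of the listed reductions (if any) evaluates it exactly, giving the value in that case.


Reduced: x = -1/2, 2F1, upper = {-7/4, 7/5}, lower = {-4/7}, C = -11/2. Verdict: none - at argument -1/2 the multisets {-7/4, 7/5} ; {-4/7} match no listed identity.

Key step: t_0 = -11/2 here, and the running product (C = -11/2) telescopes to a rising factorial.
Term ratio: r(k) = (-1/2) * (k-7/4) (k+7/5) / [(k-4/7) (k+1)] - rational in k. x = (-1/2); t_0 = -11/2; negate the roots.


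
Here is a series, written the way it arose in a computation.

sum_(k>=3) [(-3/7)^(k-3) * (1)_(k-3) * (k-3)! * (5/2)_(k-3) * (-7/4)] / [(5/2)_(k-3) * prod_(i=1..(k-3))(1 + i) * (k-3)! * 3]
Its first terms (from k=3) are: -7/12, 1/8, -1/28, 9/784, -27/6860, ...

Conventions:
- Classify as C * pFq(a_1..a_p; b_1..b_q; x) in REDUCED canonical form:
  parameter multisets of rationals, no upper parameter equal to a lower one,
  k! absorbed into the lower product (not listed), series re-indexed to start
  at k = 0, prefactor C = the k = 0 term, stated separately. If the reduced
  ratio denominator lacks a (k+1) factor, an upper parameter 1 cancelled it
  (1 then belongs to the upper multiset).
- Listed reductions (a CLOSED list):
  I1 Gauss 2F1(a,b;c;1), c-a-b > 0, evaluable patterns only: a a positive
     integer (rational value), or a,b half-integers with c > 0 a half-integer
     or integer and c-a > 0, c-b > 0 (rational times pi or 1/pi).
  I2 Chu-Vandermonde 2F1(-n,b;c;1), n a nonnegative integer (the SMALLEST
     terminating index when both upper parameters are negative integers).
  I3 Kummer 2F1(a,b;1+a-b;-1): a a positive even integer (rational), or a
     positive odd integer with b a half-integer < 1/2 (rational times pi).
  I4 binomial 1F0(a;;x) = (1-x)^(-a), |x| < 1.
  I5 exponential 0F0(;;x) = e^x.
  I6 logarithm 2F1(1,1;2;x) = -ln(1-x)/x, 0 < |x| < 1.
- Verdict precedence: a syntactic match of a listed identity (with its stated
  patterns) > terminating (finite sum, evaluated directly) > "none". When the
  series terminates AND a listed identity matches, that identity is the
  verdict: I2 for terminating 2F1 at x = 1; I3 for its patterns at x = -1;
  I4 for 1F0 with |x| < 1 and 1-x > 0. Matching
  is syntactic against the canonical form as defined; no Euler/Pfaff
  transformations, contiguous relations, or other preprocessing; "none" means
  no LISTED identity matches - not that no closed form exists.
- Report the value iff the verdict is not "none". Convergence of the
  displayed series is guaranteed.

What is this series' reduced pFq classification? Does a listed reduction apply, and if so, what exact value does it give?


Classification (C = -7/12): 2F1 with upper {1, 1}, lower {2}, argument x = -3/7. Verdict at x = -3/7: logarithm (I6) matches (the logarithm: parameters (1,1;2), x = -3/7). Sum: (-49/36) * ln(10/7).

Key observation: from the first term -7/12: the factorial ratio (C = -7/12) (k+a-1)!/(a-1)! is a rising factorial (a)_k.
Consecutive-term ratio: r(k) = (-3/7) * (k+1) (k+1) / [(k+2) (k+1)] - poly over poly, x = (-3/7) from leading terms; C = -7/12 at k = 0.


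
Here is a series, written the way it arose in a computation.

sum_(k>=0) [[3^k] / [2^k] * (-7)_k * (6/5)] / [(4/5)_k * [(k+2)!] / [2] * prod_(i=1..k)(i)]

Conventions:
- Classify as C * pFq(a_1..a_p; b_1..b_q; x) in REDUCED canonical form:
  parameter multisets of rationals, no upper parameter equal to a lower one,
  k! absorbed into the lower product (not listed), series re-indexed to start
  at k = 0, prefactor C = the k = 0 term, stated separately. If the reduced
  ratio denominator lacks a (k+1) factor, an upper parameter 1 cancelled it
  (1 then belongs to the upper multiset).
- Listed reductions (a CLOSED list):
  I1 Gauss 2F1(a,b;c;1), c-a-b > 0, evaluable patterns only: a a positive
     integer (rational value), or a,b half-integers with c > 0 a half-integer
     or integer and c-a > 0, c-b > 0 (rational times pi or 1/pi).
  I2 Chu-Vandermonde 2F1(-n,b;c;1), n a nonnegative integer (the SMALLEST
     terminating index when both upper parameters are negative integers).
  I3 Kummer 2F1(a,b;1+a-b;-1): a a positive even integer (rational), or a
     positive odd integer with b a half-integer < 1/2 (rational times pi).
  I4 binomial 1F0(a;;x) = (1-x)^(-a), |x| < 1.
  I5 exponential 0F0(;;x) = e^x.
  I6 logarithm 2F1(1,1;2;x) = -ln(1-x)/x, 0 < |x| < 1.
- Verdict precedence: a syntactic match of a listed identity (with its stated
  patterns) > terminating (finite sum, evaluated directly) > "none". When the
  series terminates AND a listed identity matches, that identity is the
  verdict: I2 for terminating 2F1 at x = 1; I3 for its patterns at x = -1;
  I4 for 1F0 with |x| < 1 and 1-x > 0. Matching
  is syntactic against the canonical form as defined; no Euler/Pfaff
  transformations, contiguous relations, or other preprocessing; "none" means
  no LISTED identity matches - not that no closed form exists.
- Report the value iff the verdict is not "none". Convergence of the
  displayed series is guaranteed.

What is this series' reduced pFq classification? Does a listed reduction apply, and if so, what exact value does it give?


x = 3/2 here; the reduced form reads 1F2, upper {-7}, lower {4/5, 3}, C = 6/5. Verdict: terminating. (-7)_k vanishes past k = 7, leaving a 8-term sum, computed directly. Its exact value is -1584802696431/1203196395520.

Key step: with t_0 = 6/5, the two geometric factors (C = 6/5) combine into one argument.
Step ratio: r(k) = (3/2) * (k-7) / [(k+4/5) (k+3) (k+1)] - rational in k. x = (3/2); t_0 = 6/5; negate the roots.


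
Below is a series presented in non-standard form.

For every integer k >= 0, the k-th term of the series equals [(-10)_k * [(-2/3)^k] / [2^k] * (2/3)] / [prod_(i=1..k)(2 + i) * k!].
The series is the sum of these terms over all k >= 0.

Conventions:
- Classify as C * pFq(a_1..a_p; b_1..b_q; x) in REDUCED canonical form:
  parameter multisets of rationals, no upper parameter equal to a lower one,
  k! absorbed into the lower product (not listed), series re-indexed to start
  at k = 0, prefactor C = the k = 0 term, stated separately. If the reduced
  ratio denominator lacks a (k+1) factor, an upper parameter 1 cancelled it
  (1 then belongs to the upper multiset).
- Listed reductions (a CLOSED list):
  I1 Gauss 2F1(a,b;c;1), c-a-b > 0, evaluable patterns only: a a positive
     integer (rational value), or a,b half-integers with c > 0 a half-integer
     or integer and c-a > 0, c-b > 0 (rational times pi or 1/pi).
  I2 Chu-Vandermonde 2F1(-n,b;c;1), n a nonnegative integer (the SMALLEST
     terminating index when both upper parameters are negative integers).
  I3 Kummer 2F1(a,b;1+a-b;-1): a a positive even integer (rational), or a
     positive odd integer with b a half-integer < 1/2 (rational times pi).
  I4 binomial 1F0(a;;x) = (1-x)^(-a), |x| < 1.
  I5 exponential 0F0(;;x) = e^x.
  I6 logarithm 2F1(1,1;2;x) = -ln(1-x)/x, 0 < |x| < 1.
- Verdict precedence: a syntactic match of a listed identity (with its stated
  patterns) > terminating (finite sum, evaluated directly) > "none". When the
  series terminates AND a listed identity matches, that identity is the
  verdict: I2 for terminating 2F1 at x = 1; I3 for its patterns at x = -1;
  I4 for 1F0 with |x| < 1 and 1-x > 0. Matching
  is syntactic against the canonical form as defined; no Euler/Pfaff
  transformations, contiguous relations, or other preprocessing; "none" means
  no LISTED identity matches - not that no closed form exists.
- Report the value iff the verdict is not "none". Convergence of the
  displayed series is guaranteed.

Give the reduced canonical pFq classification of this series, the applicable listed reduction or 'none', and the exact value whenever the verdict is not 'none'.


Key step: from the first term 2/3: the lower running product (prefactor 2/3) is a rising factorial.
Term ratio: r(k) = (-1/3) * (k-10) / [(k+3) (k+1)] - rational; roots negated = parameters, x = (-1/3), C = 2/3.

Prefactor 2/3, argument -1/3: 1F1 with upper {-10} over lower {3}. Verdict: terminating. With -10 upstairs the series is a 11-term polynomial sum; evaluated term by term. Exact value: 36903998528461/21213424108800.


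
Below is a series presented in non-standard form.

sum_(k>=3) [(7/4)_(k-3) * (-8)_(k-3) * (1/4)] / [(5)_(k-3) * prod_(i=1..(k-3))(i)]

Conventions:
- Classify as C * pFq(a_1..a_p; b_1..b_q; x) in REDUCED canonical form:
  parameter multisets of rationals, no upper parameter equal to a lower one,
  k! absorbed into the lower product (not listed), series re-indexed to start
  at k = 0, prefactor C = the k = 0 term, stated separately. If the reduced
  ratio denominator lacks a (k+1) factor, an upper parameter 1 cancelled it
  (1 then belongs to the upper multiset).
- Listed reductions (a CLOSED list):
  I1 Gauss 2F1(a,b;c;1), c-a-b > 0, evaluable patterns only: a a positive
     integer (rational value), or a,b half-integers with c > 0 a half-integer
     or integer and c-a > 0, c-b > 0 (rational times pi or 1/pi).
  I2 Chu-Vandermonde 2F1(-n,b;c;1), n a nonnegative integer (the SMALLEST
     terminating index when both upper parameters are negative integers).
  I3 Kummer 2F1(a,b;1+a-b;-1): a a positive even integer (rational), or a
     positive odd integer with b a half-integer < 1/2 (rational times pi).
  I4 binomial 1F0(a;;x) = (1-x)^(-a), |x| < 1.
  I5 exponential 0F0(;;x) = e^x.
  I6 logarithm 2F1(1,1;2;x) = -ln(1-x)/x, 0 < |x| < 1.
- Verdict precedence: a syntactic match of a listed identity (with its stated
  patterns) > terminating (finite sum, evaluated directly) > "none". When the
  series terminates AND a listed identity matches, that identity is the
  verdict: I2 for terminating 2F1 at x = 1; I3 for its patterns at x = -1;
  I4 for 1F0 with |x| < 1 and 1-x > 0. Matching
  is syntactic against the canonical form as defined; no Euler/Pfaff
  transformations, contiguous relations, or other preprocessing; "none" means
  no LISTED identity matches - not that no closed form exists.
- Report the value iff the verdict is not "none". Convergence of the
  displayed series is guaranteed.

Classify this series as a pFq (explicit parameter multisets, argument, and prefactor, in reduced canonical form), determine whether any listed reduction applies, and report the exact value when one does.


Classification (C = 1/4): 2F1 with upper {-8, 7/4}, lower {5}, argument x = 1. Verdict: this is the Chu-Vandermonde identity I2 (terminating 2F1 at x = 1 with n = 8, b = 7/4, c = 5). Value: 9722453/301989888.

Structural cue: with t_0 = 1/4, the product of the first k integers (C = 1/4, x = 1) is k!.
Consecutive-term ratio: r(k) = 1 * (k-8) (k+7/4) / [(k+5) (k+1)] ; factor over Q: parameters, x = 1, and C = 1/4.


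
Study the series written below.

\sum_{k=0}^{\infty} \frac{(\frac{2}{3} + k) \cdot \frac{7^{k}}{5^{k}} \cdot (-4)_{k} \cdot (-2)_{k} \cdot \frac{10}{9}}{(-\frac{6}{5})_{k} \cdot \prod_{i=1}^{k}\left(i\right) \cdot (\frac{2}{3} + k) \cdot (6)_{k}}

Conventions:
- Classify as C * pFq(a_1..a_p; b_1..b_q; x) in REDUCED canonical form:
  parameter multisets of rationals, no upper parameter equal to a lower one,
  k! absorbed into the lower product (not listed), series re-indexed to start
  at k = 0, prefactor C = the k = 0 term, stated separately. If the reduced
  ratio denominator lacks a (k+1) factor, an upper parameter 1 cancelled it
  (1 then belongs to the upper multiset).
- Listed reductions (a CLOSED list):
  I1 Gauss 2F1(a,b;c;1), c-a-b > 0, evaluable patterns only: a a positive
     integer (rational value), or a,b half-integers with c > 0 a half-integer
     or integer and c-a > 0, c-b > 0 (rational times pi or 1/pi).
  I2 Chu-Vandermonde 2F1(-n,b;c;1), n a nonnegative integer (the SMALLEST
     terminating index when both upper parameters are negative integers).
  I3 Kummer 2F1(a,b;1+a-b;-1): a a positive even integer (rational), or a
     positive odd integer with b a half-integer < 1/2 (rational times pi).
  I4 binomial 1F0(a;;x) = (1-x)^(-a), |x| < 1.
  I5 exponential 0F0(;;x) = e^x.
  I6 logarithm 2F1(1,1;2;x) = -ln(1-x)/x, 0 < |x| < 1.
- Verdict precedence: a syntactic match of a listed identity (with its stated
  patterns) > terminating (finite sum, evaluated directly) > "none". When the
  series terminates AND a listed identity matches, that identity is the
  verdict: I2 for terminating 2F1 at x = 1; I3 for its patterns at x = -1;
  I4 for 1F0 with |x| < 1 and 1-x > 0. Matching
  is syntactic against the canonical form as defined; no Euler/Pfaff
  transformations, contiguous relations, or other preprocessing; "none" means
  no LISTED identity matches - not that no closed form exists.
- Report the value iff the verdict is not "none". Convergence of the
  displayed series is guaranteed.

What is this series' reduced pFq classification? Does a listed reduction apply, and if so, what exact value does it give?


At argument \frac{7}{5}: a 2F2 with upper {-4, -2}, lower {-\frac{6}{5}, 6}, scaled by C = \frac{10}{9}. Verdict: terminating (-2 upstairs). 3 nonzero terms in all; added directly. Hence: \frac{160}{81}.

Key step: from the first term \frac{10}{9}: the product of the first k integers (C = 10/9) is k!.
Ratio: r(k) = \frac{7}{5} * (k-4) (k-2) / [(k-\frac{6}{5}) (k+6) (k+1)] - rational in k. x = \frac{7}{5}; t_0 = \frac{10}{9}; negate the roots.
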